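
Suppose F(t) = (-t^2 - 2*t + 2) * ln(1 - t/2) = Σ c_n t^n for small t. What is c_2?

3/4

Shift and add copies of the series according to the polynomial's terms.
[t^0] = 0;  [t^1] = -1;  [t^2] = 3/4.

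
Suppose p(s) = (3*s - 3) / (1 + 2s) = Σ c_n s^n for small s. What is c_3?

Multiply each power in the prefactor through the base expansion.
p(0) = -3
p′(0) = 9
p′′(0) = -36
p′′′(0) = 216
Then c_k = p^(k)(0)/k! gives each Taylor coefficient.

36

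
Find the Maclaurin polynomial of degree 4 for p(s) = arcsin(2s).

4*s^3/3 + 2*s

p(0) = 0
p′(0) = 2
p′′(0) = 0
p′′′(0) = 8
p^(4)(0) = 0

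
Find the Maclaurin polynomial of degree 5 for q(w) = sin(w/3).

w^5/29160 - w^3/162 + w/3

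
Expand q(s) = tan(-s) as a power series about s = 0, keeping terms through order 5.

-2*s^5/15 - s^3/3 - s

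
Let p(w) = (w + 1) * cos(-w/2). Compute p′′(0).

-1/4

Multiply each power in the prefactor through the base expansion.
From the series, [w^2] p = -1/8; multiply by 2! = 2 to get -1/4.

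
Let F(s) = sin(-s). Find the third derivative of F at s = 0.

1

Use the known series and substitute for the argument.
The coefficient of s^3 in the expansion is 1/6, so F′′′(0) = 3! * (1/6) = 1.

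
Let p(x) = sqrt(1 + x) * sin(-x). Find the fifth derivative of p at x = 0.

Expand each factor separately, then convolve coefficients.
The coefficient of x^5 in the expansion is 19/1920, so p^(5)(0) = 5! * (19/1920) = 19/16.

19/16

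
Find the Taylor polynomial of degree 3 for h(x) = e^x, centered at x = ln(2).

(x - ln(2))^3/3 + (x - ln(2))^2 + 2*(x - ln(2)) + 2

h(ln(2)) = 2
h′(ln(2)) = 2
h′′(ln(2)) = 2
h′′′(ln(2)) = 2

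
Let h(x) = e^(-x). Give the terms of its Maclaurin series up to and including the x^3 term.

-x^3/6 + x^2/2 - x + 1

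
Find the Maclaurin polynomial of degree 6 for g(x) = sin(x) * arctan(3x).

401*x^6/8 - 19*x^4/2 + 3*x^2

Expand each factor separately, then convolve coefficients.
[x^0] = 0;  [x^1] = 0;  [x^2] = 3;  [x^3] = 0;  [x^4] = -19/2;  [x^5] = 0;  [x^6] = 401/8.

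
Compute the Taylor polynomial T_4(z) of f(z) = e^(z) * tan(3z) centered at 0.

Take the Cauchy product of the two expansions.
f(0) = 0
f′(0) = 3
f′′(0) = 6
f′′′(0) = 63
f^(4)(0) = 228
Then c_k = f^(k)(0)/k! gives each Taylor coefficient.

19*z^4/2 + 21*z^3/2 + 3*z^2 + 3*z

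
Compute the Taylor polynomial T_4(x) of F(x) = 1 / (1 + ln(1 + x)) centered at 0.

Use the geometric series for the reciprocal, then substitute.
[x^0] = 1;  [x^1] = -1;  [x^2] = 3/2;  [x^3] = -7/3;  [x^4] = 11/3.

11*x^4/3 - 7*x^3/3 + 3*x^2/2 - x + 1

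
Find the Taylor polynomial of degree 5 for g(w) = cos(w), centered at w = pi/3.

-sqrt(3)*(w - pi/3)^5/240 + (w - pi/3)^4/48 + sqrt(3)*(w - pi/3)^3/12 - (w - pi/3)^2/4 - sqrt(3)*(w - pi/3)/2 + 1/2

Compute the successive derivatives at the expansion point and divide by k!.
g(pi/3) = 1/2
g′(pi/3) = -sqrt(3)/2
g′′(pi/3) = -1/2
g′′′(pi/3) = sqrt(3)/2
g^(4)(pi/3) = 1/2
g^(5)(pi/3) = -sqrt(3)/2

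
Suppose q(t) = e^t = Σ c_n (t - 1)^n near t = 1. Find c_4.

e/24

Differentiate repeatedly and evaluate at the center.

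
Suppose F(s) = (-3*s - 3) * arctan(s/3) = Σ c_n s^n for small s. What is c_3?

1/27

Shift and add copies of the series according to the polynomial's terms.
F(0) = 0
F′(0) = -1
F′′(0) = -2
F′′′(0) = 2/9
So c_3 = F′′′(0)/3! = 1/27.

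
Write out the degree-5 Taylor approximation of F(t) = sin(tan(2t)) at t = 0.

Plug the Maclaurin series of the inner function into that of the outer and collect terms.
[t^0] = 0;  [t^1] = 2;  [t^2] = 0;  [t^3] = 4/3;  [t^4] = 0;  [t^5] = -4/5.

-4*t^5/5 + 4*t^3/3 + 2*t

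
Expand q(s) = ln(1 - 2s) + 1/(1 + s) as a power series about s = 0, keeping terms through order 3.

Combine the two series term by term.
[s^0] = 1;  [s^1] = -3;  [s^2] = -1;  [s^3] = -11/3.

-11*s^3/3 - s^2 - 3*s + 1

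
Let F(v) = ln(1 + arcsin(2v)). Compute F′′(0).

-4

Let u equal the inner series; expand the outer function in u and truncate.
From the series, [v^2] F = -2; multiply by 2! = 2 to get -4.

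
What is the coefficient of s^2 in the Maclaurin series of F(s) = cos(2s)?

-2

[s^0] = 1;  [s^1] = 0;  [s^2] = -2.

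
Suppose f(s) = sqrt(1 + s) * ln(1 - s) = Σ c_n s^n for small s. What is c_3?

-11/24

Take the Cauchy product of the two expansions.
[s^0] = 0;  [s^1] = -1;  [s^2] = -1;  [s^3] = -11/24.
So c_3 = f′′′(0)/3! = -11/24.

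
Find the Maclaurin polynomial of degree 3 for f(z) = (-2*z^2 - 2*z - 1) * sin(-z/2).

Multiply each power in the prefactor through the base expansion.
[z^0] = 0;  [z^1] = 1/2;  [z^2] = 1;  [z^3] = 47/48.

47*z^3/48 + z^2 + z/2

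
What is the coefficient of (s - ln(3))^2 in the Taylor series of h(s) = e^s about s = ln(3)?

[(s - ln(3))^0] = 3;  [(s - ln(3))^1] = 3;  [(s - ln(3))^2] = 3/2.

3/2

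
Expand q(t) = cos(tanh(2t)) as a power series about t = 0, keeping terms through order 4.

Substitute the inner expansion into the outer series and collect powers.
q(0) = 1
q′(0) = 0
q′′(0) = -4
q′′′(0) = 0
q^(4)(0) = 144

6*t^4 - 2*t^2 + 1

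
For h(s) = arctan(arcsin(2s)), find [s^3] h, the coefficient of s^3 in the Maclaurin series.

-4/3

Substitute the inner expansion into the outer series and collect powers.
h(0) = 0
h′(0) = 2
h′′(0) = 0
h′′′(0) = -8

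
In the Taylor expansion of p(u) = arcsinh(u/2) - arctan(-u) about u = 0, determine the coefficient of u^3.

Expand each term separately and add.
p(0) = 0
p′(0) = 3/2
p′′(0) = 0
p′′′(0) = -17/8
Dividing each by k! gives the coefficients c_0, ..., c_3.

-17/48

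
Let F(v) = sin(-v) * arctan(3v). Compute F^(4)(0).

Write out both Maclaurin series and multiply, keeping only the needed powers.
The coefficient of v^4 in the expansion is 19/2, so F^(4)(0) = 4! * (19/2) = 228.

228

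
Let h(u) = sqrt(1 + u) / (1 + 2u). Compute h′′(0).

Write out both Maclaurin series and multiply, keeping only the needed powers.
From the series, [u^2] h = 23/8; multiply by 2! = 2 to get 23/4.

23/4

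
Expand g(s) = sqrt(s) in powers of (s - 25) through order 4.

-(s - 25)^4/2000000 + (s - 25)^3/50000 - (s - 25)^2/1000 + (s - 25)/10 + 5

g(25) = 5
g′(25) = 1/10
g′′(25) = -1/500
g′′′(25) = 3/25000
g^(4)(25) = -3/250000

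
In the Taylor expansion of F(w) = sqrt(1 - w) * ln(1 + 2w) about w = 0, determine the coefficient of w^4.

Multiply the two series term by term and collect like powers.
So c_4 = F^(4)(0)/4! = -125/24.

-125/24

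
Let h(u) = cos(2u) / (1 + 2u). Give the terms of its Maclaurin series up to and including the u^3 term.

Write out both Maclaurin series and multiply, keeping only the needed powers.

-4*u^3 + 2*u^2 - 2*u + 1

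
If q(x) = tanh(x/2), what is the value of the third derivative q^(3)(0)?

Apply the Taylor formula c_k = f^(k)(a)/k!.
From the series, [x^3] q = -1/24; multiply by 3! = 6 to get -1/4.

-1/4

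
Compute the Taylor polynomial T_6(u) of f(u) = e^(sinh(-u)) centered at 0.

37*u^6/720 - u^5/10 + 5*u^4/24 - u^3/3 + u^2/2 - u + 1

Plug the Maclaurin series of the inner function into that of the outer and collect terms.
[u^0] = 1;  [u^1] = -1;  [u^2] = 1/2;  [u^3] = -1/3;  [u^4] = 5/24;  [u^5] = -1/10;  [u^6] = 37/720.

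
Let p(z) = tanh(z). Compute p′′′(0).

Use the known series and substitute for the argument.
The coefficient of z^3 in the expansion is -1/3, so p′′′(0) = 3! * (-1/3) = -2.

-2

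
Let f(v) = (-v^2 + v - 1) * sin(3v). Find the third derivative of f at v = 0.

Distribute the polynomial across the series and collect like powers.
The coefficient of v^3 in the expansion is 3/2, so f′′′(0) = 3! * (3/2) = 9.

9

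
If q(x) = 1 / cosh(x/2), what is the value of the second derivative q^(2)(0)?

-1/4

Divide the numerator series by the denominator series (power-series long division).
The coefficient of x^2 in the expansion is -1/8, so q′′(0) = 2! * (-1/8) = -1/4.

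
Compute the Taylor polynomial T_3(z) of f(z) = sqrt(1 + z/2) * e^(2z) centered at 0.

683*z^3/384 + 79*z^2/32 + 9*z/4 + 1

Multiply the two series term by term and collect like powers.
[z^0] = 1;  [z^1] = 9/4;  [z^2] = 79/32;  [z^3] = 683/384.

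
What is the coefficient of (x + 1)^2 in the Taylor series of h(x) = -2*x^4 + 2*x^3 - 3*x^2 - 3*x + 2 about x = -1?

Use the known series and substitute for the argument.
h(-1) = -2
h′(-1) = 17
h′′(-1) = -42
Then c_k = h^(k)(-1)/k! gives each Taylor coefficient.

-21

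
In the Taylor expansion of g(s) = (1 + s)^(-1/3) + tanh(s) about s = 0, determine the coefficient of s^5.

31/3645

Combine the two series term by term.
So c_5 = g^(5)(0)/5! = 31/3645.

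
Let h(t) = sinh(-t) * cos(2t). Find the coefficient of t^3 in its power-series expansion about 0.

Take the Cauchy product of the two expansions.
h(0) = 0
h′(0) = -1
h′′(0) = 0
h′′′(0) = 11
The Taylor polynomial is Σ h^(k)(0)/k! · t^k.

11/6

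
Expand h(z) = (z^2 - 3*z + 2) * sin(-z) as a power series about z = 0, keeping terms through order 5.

3*z^5/20 - z^4/2 - 2*z^3/3 + 3*z^2 - 2*z

Distribute the polynomial across the series and collect like powers.
h(0) = 0
h′(0) = -2
h′′(0) = 6
h′′′(0) = -4
h^(4)(0) = -12
h^(5)(0) = 18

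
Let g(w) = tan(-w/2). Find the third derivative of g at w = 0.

The coefficient of w^3 in the expansion is -1/24, so g′′′(0) = 3! * (-1/24) = -1/4.

-1/4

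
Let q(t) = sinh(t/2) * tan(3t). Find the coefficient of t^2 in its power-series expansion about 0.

3/2

Take the Cauchy product of the two expansions.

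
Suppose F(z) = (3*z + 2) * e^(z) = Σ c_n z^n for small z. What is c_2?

4

Distribute the polynomial across the series and collect like powers.
[z^0] = 2;  [z^1] = 5;  [z^2] = 4.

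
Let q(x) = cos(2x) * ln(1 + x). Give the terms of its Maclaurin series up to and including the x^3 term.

Write out both Maclaurin series and multiply, keeping only the needed powers.
[x^0] = 0;  [x^1] = 1;  [x^2] = -1/2;  [x^3] = -5/3.

-5*x^3/3 - x^2/2 + x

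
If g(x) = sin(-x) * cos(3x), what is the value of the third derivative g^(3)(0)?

28

Take the Cauchy product of the two expansions.
The coefficient of x^3 in the expansion is 14/3, so g′′′(0) = 3! * (14/3) = 28.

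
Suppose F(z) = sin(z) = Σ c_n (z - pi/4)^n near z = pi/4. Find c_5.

[(z - pi/4)^0] = sqrt(2)/2;  [(z - pi/4)^1] = sqrt(2)/2;  [(z - pi/4)^2] = -sqrt(2)/4;  [(z - pi/4)^3] = -sqrt(2)/12;  [(z - pi/4)^4] = sqrt(2)/48;  [(z - pi/4)^5] = sqrt(2)/240.

sqrt(2)/240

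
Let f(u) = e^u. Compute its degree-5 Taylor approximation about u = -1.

(u + 1)^5*e^(-1)/120 + (u + 1)^4*e^(-1)/24 + (u + 1)^3*e^(-1)/6 + (u + 1)^2*e^(-1)/2 + (u + 1)*e^(-1) + e^(-1)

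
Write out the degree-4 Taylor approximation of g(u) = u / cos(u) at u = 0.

u^3/2 + u

Invert the denominator's series and multiply.
g(0) = 0
g′(0) = 1
g′′(0) = 0
g′′′(0) = 3
g^(4)(0) = 0
Then c_k = g^(k)(0)/k! gives each Taylor coefficient.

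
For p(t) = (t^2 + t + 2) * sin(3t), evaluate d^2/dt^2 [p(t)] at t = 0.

Multiply each power in the prefactor through the base expansion.
From the series, [t^2] p = 3; multiply by 2! = 2 to get 6.

6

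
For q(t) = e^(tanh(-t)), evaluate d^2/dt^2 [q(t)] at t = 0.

1

Let u equal the inner series; expand the outer function in u and truncate.
From the series, [t^2] q = 1/2; multiply by 2! = 2 to get 1.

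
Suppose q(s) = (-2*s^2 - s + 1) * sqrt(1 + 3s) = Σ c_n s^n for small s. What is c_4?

Multiply each power in the prefactor through the base expansion.
q(0) = 1
q′(0) = 1/2
q′′(0) = -37/4
q′′′(0) = -9/8
q^(4)(0) = -999/16
So c_4 = q^(4)(0)/4! = -333/128.

-333/128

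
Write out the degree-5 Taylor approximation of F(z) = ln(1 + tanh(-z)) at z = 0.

Plug the Maclaurin series of the inner function into that of the outer and collect terms.
F(0) = 0
F′(0) = -1
F′′(0) = -1
F′′′(0) = 0
F^(4)(0) = 2
F^(5)(0) = 0

z^4/12 - z^2/2 - z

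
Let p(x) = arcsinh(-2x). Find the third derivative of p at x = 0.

8

From the series, [x^3] p = 4/3; multiply by 3! = 6 to get 8.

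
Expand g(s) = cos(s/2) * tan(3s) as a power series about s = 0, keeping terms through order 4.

Take the Cauchy product of the two expansions.
g(0) = 0
g′(0) = 3
g′′(0) = 0
g′′′(0) = 207/4
g^(4)(0) = 0
Dividing each by k! gives the coefficients c_0, ..., c_4.

69*s^3/8 + 3*s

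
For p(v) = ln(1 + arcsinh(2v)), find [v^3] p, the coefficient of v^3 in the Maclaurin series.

Let u equal the inner series; expand the outer function in u and truncate.
p(0) = 0
p′(0) = 2
p′′(0) = -4
p′′′(0) = 8
Dividing each by k! gives the coefficients c_0, ..., c_3.

4/3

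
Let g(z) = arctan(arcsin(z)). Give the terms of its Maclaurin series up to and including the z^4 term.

Let u equal the inner series; expand the outer function in u and truncate.
g(0) = 0
g′(0) = 1
g′′(0) = 0
g′′′(0) = -1
g^(4)(0) = 0
The Taylor polynomial is Σ g^(k)(0)/k! · z^k.

-z^3/6 + z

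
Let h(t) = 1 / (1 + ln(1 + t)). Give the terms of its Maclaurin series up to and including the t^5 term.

-347*t^5/60 + 11*t^4/3 - 7*t^3/3 + 3*t^2/2 - t + 1

Use the geometric series for the reciprocal, then substitute.
[t^0] = 1;  [t^1] = -1;  [t^2] = 3/2;  [t^3] = -7/3;  [t^4] = 11/3;  [t^5] = -347/60.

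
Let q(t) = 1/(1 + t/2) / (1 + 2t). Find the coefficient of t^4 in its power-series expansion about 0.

341/16

Write out both Maclaurin series and multiply, keeping only the needed powers.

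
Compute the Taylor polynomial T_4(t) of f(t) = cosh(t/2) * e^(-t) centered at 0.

41*t^4/384 - 7*t^3/24 + 5*t^2/8 - t + 1

Write out both Maclaurin series and multiply, keeping only the needed powers.
[t^0] = 1;  [t^1] = -1;  [t^2] = 5/8;  [t^3] = -7/24;  [t^4] = 41/384.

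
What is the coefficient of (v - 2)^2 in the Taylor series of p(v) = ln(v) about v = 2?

c_2 = p′′(2)/2! = -1/8.

-1/8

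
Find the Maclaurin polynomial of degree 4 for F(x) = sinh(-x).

Differentiate repeatedly and evaluate at the center.
F(0) = 0
F′(0) = -1
F′′(0) = 0
F′′′(0) = -1
F^(4)(0) = 0
The Taylor polynomial is Σ F^(k)(0)/k! · x^k.

-x^3/6 - x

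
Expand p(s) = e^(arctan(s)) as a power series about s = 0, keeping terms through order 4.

Let u equal the inner series; expand the outer function in u and truncate.
[s^0] = 1;  [s^1] = 1;  [s^2] = 1/2;  [s^3] = -1/6;  [s^4] = -7/24.

-7*s^4/24 - s^3/6 + s^2/2 + s + 1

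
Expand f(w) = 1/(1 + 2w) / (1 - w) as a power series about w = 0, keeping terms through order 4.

Expand each factor separately, then convolve coefficients.

11*w^4 - 5*w^3 + 3*w^2 - w + 1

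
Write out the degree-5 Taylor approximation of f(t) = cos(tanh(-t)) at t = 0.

3*t^4/8 - t^2/2 + 1

Substitute the inner expansion into the outer series and collect powers.
[t^0] = 1;  [t^1] = 0;  [t^2] = -1/2;  [t^3] = 0;  [t^4] = 3/8;  [t^5] = 0.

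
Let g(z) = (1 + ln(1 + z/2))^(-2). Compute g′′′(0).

-23/4

Plug the Maclaurin series of the inner function into that of the outer and collect terms.
The coefficient of z^3 in the expansion is -23/24, so g′′′(0) = 3! * (-23/24) = -23/4.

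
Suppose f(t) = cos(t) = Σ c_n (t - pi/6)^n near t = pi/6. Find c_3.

c_3 = f′′′(pi/6)/3! = 1/12.

1/12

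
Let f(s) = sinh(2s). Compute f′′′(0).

8

The coefficient of s^3 in the expansion is 4/3, so f′′′(0) = 3! * (4/3) = 8.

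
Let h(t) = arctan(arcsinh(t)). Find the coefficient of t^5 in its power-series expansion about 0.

Substitute the inner expansion into the outer series and collect powers.
[t^0] = 0;  [t^1] = 1;  [t^2] = 0;  [t^3] = -1/2;  [t^4] = 0;  [t^5] = 53/120.

53/120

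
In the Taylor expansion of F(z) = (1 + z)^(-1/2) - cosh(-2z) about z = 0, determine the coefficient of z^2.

-13/8

Combine the two series term by term.
F(0) = 0
F′(0) = -1/2
F′′(0) = -13/4
So c_2 = F′′(0)/2! = -13/8.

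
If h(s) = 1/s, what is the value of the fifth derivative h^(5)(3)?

Compute the successive derivatives at the expansion point and divide by k!.
From the series, [(s - 3)^5] h = -1/729; multiply by 5! = 120 to get -40/243.

-40/243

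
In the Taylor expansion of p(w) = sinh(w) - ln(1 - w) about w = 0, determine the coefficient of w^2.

Combine the two series term by term.
p(0) = 0
p′(0) = 2
p′′(0) = 1

1/2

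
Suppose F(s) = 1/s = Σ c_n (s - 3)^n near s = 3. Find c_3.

-1/81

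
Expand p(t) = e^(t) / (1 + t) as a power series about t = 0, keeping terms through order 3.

-t^3/3 + t^2/2 + 1

Take the Cauchy product of the two expansions.
p(0) = 1
p′(0) = 0
p′′(0) = 1
p′′′(0) = -2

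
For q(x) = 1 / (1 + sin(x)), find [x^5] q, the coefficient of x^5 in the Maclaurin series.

Use the geometric series for the reciprocal, then substitute.
q(0) = 1
q′(0) = -1
q′′(0) = 2
q′′′(0) = -5
q^(4)(0) = 16
q^(5)(0) = -61

-61/120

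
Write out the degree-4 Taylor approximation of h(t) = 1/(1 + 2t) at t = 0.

16*t^4 - 8*t^3 + 4*t^2 - 2*t + 1

h(0) = 1
h′(0) = -2
h′′(0) = 8
h′′′(0) = -48
h^(4)(0) = 384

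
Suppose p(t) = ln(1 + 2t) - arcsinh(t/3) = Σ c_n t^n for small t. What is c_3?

433/162

Add the two expansions coefficient-wise.
p(0) = 0
p′(0) = 5/3
p′′(0) = -4
p′′′(0) = 433/27
Dividing each by k! gives the coefficients c_0, ..., c_3.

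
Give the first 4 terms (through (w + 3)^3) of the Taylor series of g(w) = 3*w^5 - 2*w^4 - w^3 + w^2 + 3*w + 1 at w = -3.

293*(w + 3)^3 - 908*(w + 3)^2 + 1401*(w + 3) - 863

g(-3) = -863
g′(-3) = 1401
g′′(-3) = -1816
g′′′(-3) = 1758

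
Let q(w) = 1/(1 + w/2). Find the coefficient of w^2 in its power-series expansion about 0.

1/4

[w^0] = 1;  [w^1] = -1/2;  [w^2] = 1/4.
So c_2 = q′′(0)/2! = 1/4.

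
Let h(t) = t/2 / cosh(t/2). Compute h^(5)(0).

Write the quotient as an unknown series and match coefficients against numerator = denominator · series.
The coefficient of t^5 in the expansion is 5/768, so h^(5)(0) = 5! * (5/768) = 25/32.

25/32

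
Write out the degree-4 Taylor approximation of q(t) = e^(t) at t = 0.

Differentiate repeatedly and evaluate at the center.
[t^0] = 1;  [t^1] = 1;  [t^2] = 1/2;  [t^3] = 1/6;  [t^4] = 1/24.

t^4/24 + t^3/6 + t^2/2 + t + 1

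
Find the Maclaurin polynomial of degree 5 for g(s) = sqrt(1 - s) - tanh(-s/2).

Add the two expansions coefficient-wise.
g(0) = 1
g′(0) = 0
g′′(0) = -1/4
g′′′(0) = -5/8
g^(4)(0) = -15/16
g^(5)(0) = -89/32
Dividing each by k! gives the coefficients c_0, ..., c_5.

-89*s^5/3840 - 5*s^4/128 - 5*s^3/48 - s^2/8 + 1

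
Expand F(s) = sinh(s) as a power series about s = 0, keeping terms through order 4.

s^3/6 + s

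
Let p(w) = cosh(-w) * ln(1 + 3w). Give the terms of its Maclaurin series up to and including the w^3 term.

21*w^3/2 - 9*w^2/2 + 3*w

Multiply the two series term by term and collect like powers.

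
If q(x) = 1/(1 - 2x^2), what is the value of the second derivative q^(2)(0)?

4

Differentiate repeatedly and evaluate at the center.
From the series, [x^2] q = 2; multiply by 2! = 2 to get 4.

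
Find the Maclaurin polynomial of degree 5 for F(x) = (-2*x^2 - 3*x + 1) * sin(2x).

44*x^5/15 + 4*x^4 - 16*x^3/3 - 6*x^2 + 2*x

Multiply each power in the prefactor through the base expansion.
F(0) = 0
F′(0) = 2
F′′(0) = -12
F′′′(0) = -32
F^(4)(0) = 96
F^(5)(0) = 352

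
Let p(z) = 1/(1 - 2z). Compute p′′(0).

8

From the series, [z^2] p = 4; multiply by 2! = 2 to get 8.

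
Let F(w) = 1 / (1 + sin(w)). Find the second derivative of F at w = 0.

Use the geometric series for the reciprocal, then substitute.
The coefficient of w^2 in the expansion is 1, so F′′(0) = 2! * (1) = 2.

2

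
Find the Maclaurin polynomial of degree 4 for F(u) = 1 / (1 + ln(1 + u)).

11*u^4/3 - 7*u^3/3 + 3*u^2/2 - u + 1

Write 1/(1+u) = 1 - u + u^2 - u^3 + ... and substitute the series for u.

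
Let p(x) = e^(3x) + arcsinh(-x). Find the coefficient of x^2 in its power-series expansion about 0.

9/2

Add the two expansions coefficient-wise.
p(0) = 1
p′(0) = 2
p′′(0) = 9
So c_2 = p′′(0)/2! = 9/2.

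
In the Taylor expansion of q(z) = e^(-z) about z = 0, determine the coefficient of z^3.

q(0) = 1
q′(0) = -1
q′′(0) = 1
q′′′(0) = -1
The Taylor polynomial is Σ q^(k)(0)/k! · z^k.

-1/6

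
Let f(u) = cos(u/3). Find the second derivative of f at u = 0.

-1/9

From the series, [u^2] f = -1/18; multiply by 2! = 2 to get -1/9.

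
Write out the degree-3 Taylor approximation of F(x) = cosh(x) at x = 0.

x^2/2 + 1

Differentiate repeatedly and evaluate at the center.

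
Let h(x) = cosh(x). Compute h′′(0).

Use the known series and substitute for the argument.
The coefficient of x^2 in the expansion is 1/2, so h′′(0) = 2! * (1/2) = 1.

1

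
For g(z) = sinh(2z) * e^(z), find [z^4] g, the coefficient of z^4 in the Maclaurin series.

Multiply the two series term by term and collect like powers.
g(0) = 0
g′(0) = 2
g′′(0) = 4
g′′′(0) = 14
g^(4)(0) = 40
So c_4 = g^(4)(0)/4! = 5/3.

5/3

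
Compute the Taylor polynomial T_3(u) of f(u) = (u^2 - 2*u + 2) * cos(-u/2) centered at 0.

Distribute the polynomial across the series and collect like powers.

u^3/4 + 3*u^2/4 - 2*u + 2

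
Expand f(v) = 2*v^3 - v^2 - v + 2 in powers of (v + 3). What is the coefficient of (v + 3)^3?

2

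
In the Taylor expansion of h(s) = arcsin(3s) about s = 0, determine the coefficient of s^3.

h(0) = 0
h′(0) = 3
h′′(0) = 0
h′′′(0) = 27
Then c_k = h^(k)(0)/k! gives each Taylor coefficient.

9/2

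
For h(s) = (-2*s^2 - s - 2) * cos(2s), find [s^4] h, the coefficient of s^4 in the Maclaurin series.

Multiply each power in the prefactor through the base expansion.
[s^0] = -2;  [s^1] = -1;  [s^2] = 2;  [s^3] = 2;  [s^4] = 8/3.

8/3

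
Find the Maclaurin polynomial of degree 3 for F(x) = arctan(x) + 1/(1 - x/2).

-5*x^3/24 + x^2/4 + 3*x/2 + 1

Add the two expansions coefficient-wise.
[x^0] = 1;  [x^1] = 3/2;  [x^2] = 1/4;  [x^3] = -5/24.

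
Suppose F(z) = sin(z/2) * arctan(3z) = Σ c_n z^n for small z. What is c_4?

Write out both Maclaurin series and multiply, keeping only the needed powers.
[z^0] = 0;  [z^1] = 0;  [z^2] = 3/2;  [z^3] = 0;  [z^4] = -73/16.
So c_4 = F^(4)(0)/4! = -73/16.

-73/16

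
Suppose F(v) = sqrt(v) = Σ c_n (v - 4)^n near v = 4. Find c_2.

F(4) = 2
F′(4) = 1/4
F′′(4) = -1/32
So c_2 = F′′(4)/2! = -1/64.

-1/64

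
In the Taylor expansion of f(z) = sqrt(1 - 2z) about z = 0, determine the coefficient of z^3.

f(0) = 1
f′(0) = -1
f′′(0) = -1
f′′′(0) = -3

-1/2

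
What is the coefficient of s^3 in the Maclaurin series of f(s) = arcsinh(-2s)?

4/3

f(0) = 0
f′(0) = -2
f′′(0) = 0
f′′′(0) = 8
The Taylor polynomial is Σ f^(k)(0)/k! · s^k.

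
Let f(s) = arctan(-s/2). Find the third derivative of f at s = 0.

1/4

From the series, [s^3] f = 1/24; multiply by 3! = 6 to get 1/4.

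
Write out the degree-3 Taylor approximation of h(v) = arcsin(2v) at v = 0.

h(0) = 0
h′(0) = 2
h′′(0) = 0
h′′′(0) = 8
Dividing each by k! gives the coefficients c_0, ..., c_3.

4*v^3/3 + 2*v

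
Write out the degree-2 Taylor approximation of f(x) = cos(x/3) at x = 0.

1 - x^2/18

Differentiate repeatedly and evaluate at the center.
[x^0] = 1;  [x^1] = 0;  [x^2] = -1/18.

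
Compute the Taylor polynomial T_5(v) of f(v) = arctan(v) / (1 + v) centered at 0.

Take the Cauchy product of the two expansions.
f(0) = 0
f′(0) = 1
f′′(0) = -2
f′′′(0) = 4
f^(4)(0) = -16
f^(5)(0) = 104

13*v^5/15 - 2*v^4/3 + 2*v^3/3 - v^2 + v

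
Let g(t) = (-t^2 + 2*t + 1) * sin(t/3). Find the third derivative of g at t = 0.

-55/27

Shift and add copies of the series according to the polynomial's terms.
The coefficient of t^3 in the expansion is -55/162, so g′′′(0) = 3! * (-55/162) = -55/27.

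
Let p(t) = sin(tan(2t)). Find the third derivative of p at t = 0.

8

Let u equal the inner series; expand the outer function in u and truncate.
The coefficient of t^3 in the expansion is 4/3, so p′′′(0) = 3! * (4/3) = 8.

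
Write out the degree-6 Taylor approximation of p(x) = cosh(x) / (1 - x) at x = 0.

Take the Cauchy product of the two expansions.
[x^0] = 1;  [x^1] = 1;  [x^2] = 3/2;  [x^3] = 3/2;  [x^4] = 37/24;  [x^5] = 37/24;  [x^6] = 1111/720.

1111*x^6/720 + 37*x^5/24 + 37*x^4/24 + 3*x^3/2 + 3*x^2/2 + x + 1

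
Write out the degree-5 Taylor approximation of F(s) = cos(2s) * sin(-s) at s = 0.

-121*s^5/120 + 13*s^3/6 - s

Write out both Maclaurin series and multiply, keeping only the needed powers.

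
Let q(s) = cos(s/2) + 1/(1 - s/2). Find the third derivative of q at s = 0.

Add the two expansions coefficient-wise.
The coefficient of s^3 in the expansion is 1/8, so q′′′(0) = 3! * (1/8) = 3/4.

3/4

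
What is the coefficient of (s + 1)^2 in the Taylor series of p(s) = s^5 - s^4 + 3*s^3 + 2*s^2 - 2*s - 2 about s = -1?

p(-1) = -3
p′(-1) = 12
p′′(-1) = -46

-23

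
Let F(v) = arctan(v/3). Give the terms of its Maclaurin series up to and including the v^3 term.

-v^3/81 + v/3

F(0) = 0
F′(0) = 1/3
F′′(0) = 0
F′′′(0) = -2/27
The Taylor polynomial is Σ F^(k)(0)/k! · v^k.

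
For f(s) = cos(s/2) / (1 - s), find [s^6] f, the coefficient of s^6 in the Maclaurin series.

40439/46080

Write out both Maclaurin series and multiply, keeping only the needed powers.
f(0) = 1
f′(0) = 1
f′′(0) = 7/4
f′′′(0) = 21/4
f^(4)(0) = 337/16
f^(5)(0) = 1685/16
f^(6)(0) = 40439/64
So c_6 = f^(6)(0)/6! = 40439/46080.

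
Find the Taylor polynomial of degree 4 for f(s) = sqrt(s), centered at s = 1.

f(1) = 1
f′(1) = 1/2
f′′(1) = -1/4
f′′′(1) = 3/8
f^(4)(1) = -15/16

-5*(s - 1)^4/128 + (s - 1)^3/16 - (s - 1)^2/8 + (s - 1)/2 + 1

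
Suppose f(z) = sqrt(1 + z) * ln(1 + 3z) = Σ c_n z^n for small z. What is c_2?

-3

Take the Cauchy product of the two expansions.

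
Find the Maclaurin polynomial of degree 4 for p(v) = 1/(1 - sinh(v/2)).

Let u equal the inner series; expand the outer function in u and truncate.

v^4/12 + 7*v^3/48 + v^2/4 + v/2 + 1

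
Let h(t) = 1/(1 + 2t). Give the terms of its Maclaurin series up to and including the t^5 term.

h(0) = 1
h′(0) = -2
h′′(0) = 8
h′′′(0) = -48
h^(4)(0) = 384
h^(5)(0) = -3840
The Taylor polynomial is Σ h^(k)(0)/k! · t^k.

-32*t^5 + 16*t^4 - 8*t^3 + 4*t^2 - 2*t + 1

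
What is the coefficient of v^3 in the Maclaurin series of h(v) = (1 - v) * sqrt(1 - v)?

Shift and add copies of the series according to the polynomial's terms.
[v^0] = 1;  [v^1] = -3/2;  [v^2] = 3/8;  [v^3] = 1/16.

1/16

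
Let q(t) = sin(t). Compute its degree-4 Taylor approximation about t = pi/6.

Compute the successive derivatives at the expansion point and divide by k!.
q(pi/6) = 1/2
q′(pi/6) = sqrt(3)/2
q′′(pi/6) = -1/2
q′′′(pi/6) = -sqrt(3)/2
q^(4)(pi/6) = 1/2
Dividing each by k! gives the coefficients c_0, ..., c_4.

(t - pi/6)^4/48 - sqrt(3)*(t - pi/6)^3/12 - (t - pi/6)^2/4 + sqrt(3)*(t - pi/6)/2 + 1/2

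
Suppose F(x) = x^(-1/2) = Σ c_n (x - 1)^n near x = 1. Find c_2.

3/8

F(1) = 1
F′(1) = -1/2
F′′(1) = 3/4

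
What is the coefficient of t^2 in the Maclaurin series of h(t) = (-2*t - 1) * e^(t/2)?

Shift and add copies of the series according to the polynomial's terms.
h(0) = -1
h′(0) = -5/2
h′′(0) = -9/4
So c_2 = h′′(0)/2! = -9/8.

-9/8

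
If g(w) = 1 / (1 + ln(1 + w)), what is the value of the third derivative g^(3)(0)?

-14

Use the geometric series for the reciprocal, then substitute.
The coefficient of w^3 in the expansion is -7/3, so g′′′(0) = 3! * (-7/3) = -14.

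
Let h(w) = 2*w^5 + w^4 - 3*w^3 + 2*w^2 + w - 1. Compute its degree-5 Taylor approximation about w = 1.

h(1) = 2
h′(1) = 10
h′′(1) = 38
h′′′(1) = 126
h^(4)(1) = 264
h^(5)(1) = 240

2*(w - 1)^5 + 11*(w - 1)^4 + 21*(w - 1)^3 + 19*(w - 1)^2 + 10*(w - 1) + 2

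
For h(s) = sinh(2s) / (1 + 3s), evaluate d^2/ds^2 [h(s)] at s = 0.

Multiply the two series term by term and collect like powers.
The coefficient of s^2 in the expansion is -6, so h′′(0) = 2! * (-6) = -12.

-12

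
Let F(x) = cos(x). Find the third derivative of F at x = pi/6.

The coefficient of (x - pi/6)^3 in the expansion is 1/12, so F′′′(pi/6) = 3! * (1/12) = 1/2.

1/2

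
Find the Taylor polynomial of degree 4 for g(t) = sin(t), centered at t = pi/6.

Apply the Taylor formula c_k = f^(k)(a)/k!.
g(pi/6) = 1/2
g′(pi/6) = sqrt(3)/2
g′′(pi/6) = -1/2
g′′′(pi/6) = -sqrt(3)/2
g^(4)(pi/6) = 1/2

(t - pi/6)^4/48 - sqrt(3)*(t - pi/6)^3/12 - (t - pi/6)^2/4 + sqrt(3)*(t - pi/6)/2 + 1/2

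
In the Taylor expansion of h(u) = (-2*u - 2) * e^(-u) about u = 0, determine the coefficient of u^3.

Multiply each power in the prefactor through the base expansion.
So c_3 = h′′′(0)/3! = -2/3.

-2/3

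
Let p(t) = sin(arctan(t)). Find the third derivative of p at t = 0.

-3

Let u equal the inner series; expand the outer function in u and truncate.
The coefficient of t^3 in the expansion is -1/2, so p′′′(0) = 3! * (-1/2) = -3.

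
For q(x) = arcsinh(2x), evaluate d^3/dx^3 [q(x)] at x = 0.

-8

Use the known series and substitute for the argument.
From the series, [x^3] q = -4/3; multiply by 3! = 6 to get -8.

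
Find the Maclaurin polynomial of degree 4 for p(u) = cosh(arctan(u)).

Compose series: expand the inner function first, then feed it into the outer expansion.
[u^0] = 1;  [u^1] = 0;  [u^2] = 1/2;  [u^3] = 0;  [u^4] = -7/24.

-7*u^4/24 + u^2/2 + 1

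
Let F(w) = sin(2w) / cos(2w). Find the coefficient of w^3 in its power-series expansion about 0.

8/3

Write the quotient as an unknown series and match coefficients against numerator = denominator · series.
F(0) = 0
F′(0) = 2
F′′(0) = 0
F′′′(0) = 16
The Taylor polynomial is Σ F^(k)(0)/k! · w^k.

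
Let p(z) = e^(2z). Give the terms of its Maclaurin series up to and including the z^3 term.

4*z^3/3 + 2*z^2 + 2*z + 1

Use the known series and substitute for the argument.
p(0) = 1
p′(0) = 2
p′′(0) = 4
p′′′(0) = 8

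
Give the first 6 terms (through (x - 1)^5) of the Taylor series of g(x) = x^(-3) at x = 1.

g(1) = 1
g′(1) = -3
g′′(1) = 12
g′′′(1) = -60
g^(4)(1) = 360
g^(5)(1) = -2520

-21*(x - 1)^5 + 15*(x - 1)^4 - 10*(x - 1)^3 + 6*(x - 1)^2 - 3*(x - 1) + 1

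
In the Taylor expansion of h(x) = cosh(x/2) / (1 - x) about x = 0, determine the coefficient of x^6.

51961/46080

Take the Cauchy product of the two expansions.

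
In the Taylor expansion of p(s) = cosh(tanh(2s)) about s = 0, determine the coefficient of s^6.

Compose series: expand the inner function first, then feed it into the outer expansion.
p(0) = 1
p′(0) = 0
p′′(0) = 4
p′′′(0) = 0
p^(4)(0) = -112
p^(5)(0) = 0
p^(6)(0) = 6208
So c_6 = p^(6)(0)/6! = 388/45.

388/45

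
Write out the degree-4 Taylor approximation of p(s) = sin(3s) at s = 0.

Use the known series and substitute for the argument.
[s^0] = 0;  [s^1] = 3;  [s^2] = 0;  [s^3] = -9/2;  [s^4] = 0.

-9*s^3/2 + 3*s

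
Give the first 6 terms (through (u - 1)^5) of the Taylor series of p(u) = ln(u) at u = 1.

(u - 1)^5/5 - (u - 1)^4/4 + (u - 1)^3/3 - (u - 1)^2/2 + (u - 1)

Compute the successive derivatives at the expansion point and divide by k!.
[(u - 1)^0] = 0;  [(u - 1)^1] = 1;  [(u - 1)^2] = -1/2;  [(u - 1)^3] = 1/3;  [(u - 1)^4] = -1/4;  [(u - 1)^5] = 1/5.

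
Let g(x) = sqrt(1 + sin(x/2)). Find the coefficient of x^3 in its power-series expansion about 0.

Compose series: expand the inner function first, then feed it into the outer expansion.
g(0) = 1
g′(0) = 1/4
g′′(0) = -1/16
g′′′(0) = -1/64
Then c_k = g^(k)(0)/k! gives each Taylor coefficient.

-1/384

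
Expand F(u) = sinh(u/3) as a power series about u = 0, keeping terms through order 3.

u^3/162 + u/3

F(0) = 0
F′(0) = 1/3
F′′(0) = 0
F′′′(0) = 1/27
Then c_k = F^(k)(0)/k! gives each Taylor coefficient.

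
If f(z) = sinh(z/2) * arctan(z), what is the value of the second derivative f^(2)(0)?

1

Multiply the two series term by term and collect like powers.
From the series, [z^2] f = 1/2; multiply by 2! = 2 to get 1.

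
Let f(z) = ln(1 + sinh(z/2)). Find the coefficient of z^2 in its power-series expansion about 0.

Plug the Maclaurin series of the inner function into that of the outer and collect terms.
So c_2 = f′′(0)/2! = -1/8.

-1/8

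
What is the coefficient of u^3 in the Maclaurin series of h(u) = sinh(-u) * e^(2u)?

-13/6

Write out both Maclaurin series and multiply, keeping only the needed powers.
h(0) = 0
h′(0) = -1
h′′(0) = -4
h′′′(0) = -13
Dividing each by k! gives the coefficients c_0, ..., c_3.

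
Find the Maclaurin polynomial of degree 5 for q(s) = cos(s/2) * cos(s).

Write out both Maclaurin series and multiply, keeping only the needed powers.
[s^0] = 1;  [s^1] = 0;  [s^2] = -5/8;  [s^3] = 0;  [s^4] = 41/384;  [s^5] = 0.

41*s^4/384 - 5*s^2/8 + 1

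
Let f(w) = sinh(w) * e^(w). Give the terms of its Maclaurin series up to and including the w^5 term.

Multiply the two series term by term and collect like powers.
f(0) = 0
f′(0) = 1
f′′(0) = 2
f′′′(0) = 4
f^(4)(0) = 8
f^(5)(0) = 16
Dividing each by k! gives the coefficients c_0, ..., c_5.

2*w^5/15 + w^4/3 + 2*w^3/3 + w^2 + w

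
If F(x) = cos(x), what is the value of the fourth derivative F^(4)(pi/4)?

From the series, [(x - pi/4)^4] F = sqrt(2)/48; multiply by 4! = 24 to get sqrt(2)/2.

sqrt(2)/2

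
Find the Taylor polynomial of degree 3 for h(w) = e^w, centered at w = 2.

Differentiate repeatedly and evaluate at the center.

(w - 2)^3*e^(2)/6 + (w - 2)^2*e^(2)/2 + (w - 2)*e^(2) + e^(2)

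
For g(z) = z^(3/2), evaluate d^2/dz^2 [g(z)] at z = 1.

3/4

From the series, [(z - 1)^2] g = 3/8; multiply by 2! = 2 to get 3/4.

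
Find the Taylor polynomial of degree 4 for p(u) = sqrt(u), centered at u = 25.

-(u - 25)^4/2000000 + (u - 25)^3/50000 - (u - 25)^2/1000 + (u - 25)/10 + 5

[(u - 25)^0] = 5;  [(u - 25)^1] = 1/10;  [(u - 25)^2] = -1/1000;  [(u - 25)^3] = 1/50000;  [(u - 25)^4] = -1/2000000.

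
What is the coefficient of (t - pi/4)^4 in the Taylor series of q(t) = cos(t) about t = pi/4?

sqrt(2)/48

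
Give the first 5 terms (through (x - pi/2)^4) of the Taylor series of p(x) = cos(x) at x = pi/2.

[(x - pi/2)^0] = 0;  [(x - pi/2)^1] = -1;  [(x - pi/2)^2] = 0;  [(x - pi/2)^3] = 1/6;  [(x - pi/2)^4] = 0.

(x - pi/2)^3/6 - (x - pi/2)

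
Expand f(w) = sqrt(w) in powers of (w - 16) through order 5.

7*(w - 16)^5/67108864 - 5*(w - 16)^4/2097152 + (w - 16)^3/16384 - (w - 16)^2/512 + (w - 16)/8 + 4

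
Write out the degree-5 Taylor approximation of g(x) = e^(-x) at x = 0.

-x^5/120 + x^4/24 - x^3/6 + x^2/2 - x + 1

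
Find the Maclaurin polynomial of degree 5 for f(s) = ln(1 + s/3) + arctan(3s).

11810*s^5/243 - s^4/324 - 728*s^3/81 - s^2/18 + 10*s/3

Add the two expansions coefficient-wise.
f(0) = 0
f′(0) = 10/3
f′′(0) = -1/9
f′′′(0) = -1456/27
f^(4)(0) = -2/27
f^(5)(0) = 472400/81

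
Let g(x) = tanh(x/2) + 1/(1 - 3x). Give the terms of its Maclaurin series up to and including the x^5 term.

58321*x^5/240 + 81*x^4 + 647*x^3/24 + 9*x^2 + 7*x/2 + 1

Combine the two series term by term.
g(0) = 1
g′(0) = 7/2
g′′(0) = 18
g′′′(0) = 647/4
g^(4)(0) = 1944
g^(5)(0) = 58321/2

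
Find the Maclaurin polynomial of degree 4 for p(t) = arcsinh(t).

p(0) = 0
p′(0) = 1
p′′(0) = 0
p′′′(0) = -1
p^(4)(0) = 0

-t^3/6 + t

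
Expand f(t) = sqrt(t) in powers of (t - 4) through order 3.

(t - 4)^3/512 - (t - 4)^2/64 + (t - 4)/4 + 2

Compute the successive derivatives at the expansion point and divide by k!.
f(4) = 2
f′(4) = 1/4
f′′(4) = -1/32
f′′′(4) = 3/256
Then c_k = f^(k)(4)/k! gives each Taylor coefficient.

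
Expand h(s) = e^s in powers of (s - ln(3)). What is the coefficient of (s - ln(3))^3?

h(ln(3)) = 3
h′(ln(3)) = 3
h′′(ln(3)) = 3
h′′′(ln(3)) = 3
So c_3 = h′′′(ln(3))/3! = 1/2.

1/2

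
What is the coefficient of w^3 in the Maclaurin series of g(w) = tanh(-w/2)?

1/24

Compute the successive derivatives at the expansion point and divide by k!.
g(0) = 0
g′(0) = -1/2
g′′(0) = 0
g′′′(0) = 1/4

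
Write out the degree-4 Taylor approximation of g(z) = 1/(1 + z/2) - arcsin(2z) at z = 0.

Combine the two series term by term.
[z^0] = 1;  [z^1] = -5/2;  [z^2] = 1/4;  [z^3] = -35/24;  [z^4] = 1/16.

z^4/16 - 35*z^3/24 + z^2/4 - 5*z/2 + 1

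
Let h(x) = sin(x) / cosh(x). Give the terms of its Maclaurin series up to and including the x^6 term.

Divide the numerator series by the denominator series (power-series long division).
h(0) = 0
h′(0) = 1
h′′(0) = 0
h′′′(0) = -4
h^(4)(0) = 0
h^(5)(0) = 36
h^(6)(0) = 0

3*x^5/10 - 2*x^3/3 + x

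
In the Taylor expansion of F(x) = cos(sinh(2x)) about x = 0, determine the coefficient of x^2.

Substitute the inner expansion into the outer series and collect powers.
F(0) = 1
F′(0) = 0
F′′(0) = -4
Then c_k = F^(k)(0)/k! gives each Taylor coefficient.

-2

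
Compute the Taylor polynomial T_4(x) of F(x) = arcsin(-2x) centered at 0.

-4*x^3/3 - 2*x

[x^0] = 0;  [x^1] = -2;  [x^2] = 0;  [x^3] = -4/3;  [x^4] = 0.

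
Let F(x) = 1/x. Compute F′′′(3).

-2/27

Differentiate repeatedly and evaluate at the center.
The coefficient of (x - 3)^3 in the expansion is -1/81, so F′′′(3) = 3! * (-1/81) = -2/27.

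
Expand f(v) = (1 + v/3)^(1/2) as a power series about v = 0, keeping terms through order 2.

-v^2/72 + v/6 + 1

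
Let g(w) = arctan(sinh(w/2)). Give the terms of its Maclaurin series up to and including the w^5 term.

w^5/768 - w^3/48 + w/2

Substitute the inner expansion into the outer series and collect powers.
g(0) = 0
g′(0) = 1/2
g′′(0) = 0
g′′′(0) = -1/8
g^(4)(0) = 0
g^(5)(0) = 5/32
Then c_k = g^(k)(0)/k! gives each Taylor coefficient.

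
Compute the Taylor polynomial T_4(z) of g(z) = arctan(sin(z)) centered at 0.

Let u equal the inner series; expand the outer function in u and truncate.
g(0) = 0
g′(0) = 1
g′′(0) = 0
g′′′(0) = -3
g^(4)(0) = 0
Dividing each by k! gives the coefficients c_0, ..., c_4.

-z^3/2 + z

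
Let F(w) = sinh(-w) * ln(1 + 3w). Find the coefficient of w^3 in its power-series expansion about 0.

9/2

Expand each factor separately, then convolve coefficients.
F(0) = 0
F′(0) = 0
F′′(0) = -6
F′′′(0) = 27
So c_3 = F′′′(0)/3! = 9/2.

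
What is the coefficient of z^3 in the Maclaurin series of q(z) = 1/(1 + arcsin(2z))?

Plug the Maclaurin series of the inner function into that of the outer and collect terms.
q(0) = 1
q′(0) = -2
q′′(0) = 8
q′′′(0) = -56
So c_3 = q′′′(0)/3! = -28/3.

-28/3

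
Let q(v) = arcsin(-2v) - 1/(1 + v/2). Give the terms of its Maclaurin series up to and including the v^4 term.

Add the two expansions coefficient-wise.
q(0) = -1
q′(0) = -3/2
q′′(0) = -1/2
q′′′(0) = -29/4
q^(4)(0) = -3/2
Dividing each by k! gives the coefficients c_0, ..., c_4.

-v^4/16 - 29*v^3/24 - v^2/4 - 3*v/2 - 1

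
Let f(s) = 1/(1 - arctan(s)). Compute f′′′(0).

Let u equal the inner series; expand the outer function in u and truncate.
From the series, [s^3] f = 2/3; multiply by 3! = 6 to get 4.

4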